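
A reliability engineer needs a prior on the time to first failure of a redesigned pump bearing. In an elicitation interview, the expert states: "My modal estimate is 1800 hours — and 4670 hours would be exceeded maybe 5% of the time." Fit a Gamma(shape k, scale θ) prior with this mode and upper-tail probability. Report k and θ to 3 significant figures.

k ≈ 3.97, θ ≈ 605

Gamma(k,θ) with k>1 has mode (k−1)θ, so θ = 1800/(k−1).
Need P(X < 4670) = 0.95 with θ tied to k this way. Start at k = 2, θ = 1800: P(X<4670) ≈ 0.732.
Too low — raise k to concentrate. Iterating converges to k ≈ 3.97.
Then θ = 1800/(3.97−1) ≈ 605.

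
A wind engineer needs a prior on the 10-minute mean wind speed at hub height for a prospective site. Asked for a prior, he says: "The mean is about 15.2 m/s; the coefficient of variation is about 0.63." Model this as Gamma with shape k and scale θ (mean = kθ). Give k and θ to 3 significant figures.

k ≈ 2.52, θ ≈ 6.03

For Gamma(k, scale θ): mean = kθ, variance = kθ², so CV = 1/√k.
CV = 0.63, hence k = 1/CV² = 2.52.
Then θ = mean/k = 15.2/2.52 = 6.03.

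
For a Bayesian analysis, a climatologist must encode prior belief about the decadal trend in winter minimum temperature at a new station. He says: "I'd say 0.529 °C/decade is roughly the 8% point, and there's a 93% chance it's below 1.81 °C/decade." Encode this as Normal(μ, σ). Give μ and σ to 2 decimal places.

μ = 1.15, σ = 0.44

The p-quantile of Normal(μ,σ) is μ + z_p·σ, with z_{0.08} = -1.405 and z_{0.93} = 1.476.
Eliminate σ: μ = (z₂·x₁ − z₁·x₂)/(z₂ − z₁) = (1.476·0.529 − (-1.405)·1.81)/2.881 = 1.15.
Then σ = (x₂ − x₁)/(z₂ − z₁) = (1.81 − 0.529)/2.881 = 0.44.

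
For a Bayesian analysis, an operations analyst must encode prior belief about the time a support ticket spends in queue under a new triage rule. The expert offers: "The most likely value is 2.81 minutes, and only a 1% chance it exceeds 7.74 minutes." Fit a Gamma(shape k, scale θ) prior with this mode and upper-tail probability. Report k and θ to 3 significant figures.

k ≈ 5.47, θ ≈ 0.628

Gamma(k,θ) with k>1 has mode (k−1)θ, so θ = 2.81/(k−1).
Need P(X < 7.74) = 0.99 with θ tied to k this way. Start at k = 2, θ = 2.81: P(X<7.74) ≈ 0.761.
Too low — raise k to concentrate. Iterating converges to k ≈ 5.47.
Then θ = 2.81/(5.47−1) ≈ 0.628.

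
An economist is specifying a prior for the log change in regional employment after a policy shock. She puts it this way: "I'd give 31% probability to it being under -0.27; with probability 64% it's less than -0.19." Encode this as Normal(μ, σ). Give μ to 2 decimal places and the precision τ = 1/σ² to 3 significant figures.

The p-quantile of Normal(μ,σ) is μ + z_p·σ, with z_{0.31} = -0.4959 and z_{0.64} = 0.3585.
Eliminate σ: μ = (z₂·x₁ − z₁·x₂)/(z₂ − z₁) = (0.3585·-0.27 − (-0.4959)·-0.19)/0.8543 = -0.22.
Then σ = (x₂ − x₁)/(z₂ − z₁) = (-0.19 − -0.27)/0.8543 = 0.09.
Precision τ = 1/σ² = 1/0.09364² = 114.

μ = -0.22, τ = 114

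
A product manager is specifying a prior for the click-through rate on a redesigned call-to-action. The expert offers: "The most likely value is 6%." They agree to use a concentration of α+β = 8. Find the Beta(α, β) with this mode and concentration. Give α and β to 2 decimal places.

α = 1.36, β = 6.64

For α,β > 1 the Beta mode is (α−1)/(α+β−2). With α+β = 8, the mode is (α−1)/6.
Set (α−1)/6 = 0.06 → α = 1 + 0.06·6 = 1.36.
β = 8 − α = 6.64.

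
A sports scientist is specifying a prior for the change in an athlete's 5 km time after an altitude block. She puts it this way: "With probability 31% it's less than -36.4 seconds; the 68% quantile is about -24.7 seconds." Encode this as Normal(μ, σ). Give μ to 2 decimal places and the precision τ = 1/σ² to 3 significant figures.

The p-quantile of Normal(μ,σ) is μ + z_p·σ, with z_{0.31} = -0.4959 and z_{0.68} = 0.4677.
Eliminate σ: μ = (z₂·x₁ − z₁·x₂)/(z₂ − z₁) = (0.4677·-36.4 − (-0.4959)·-24.7)/0.9635 = -30.38.
Then σ = (x₂ − x₁)/(z₂ − z₁) = (-24.7 − -36.4)/0.9635 = 12.14.
Precision τ = 1/σ² = 1/12.14² = 0.00678.

μ = -30.38, τ = 0.00678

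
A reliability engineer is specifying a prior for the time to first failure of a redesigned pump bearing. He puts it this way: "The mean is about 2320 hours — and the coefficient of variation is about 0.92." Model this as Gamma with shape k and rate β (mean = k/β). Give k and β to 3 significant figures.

k ≈ 1.18, β ≈ 0.000509

For Gamma(k, rate β): mean = k/β, variance = k/β², so CV = 1/√k.
CV = 0.92, hence k = 1/CV² = 1.18.
Then β = k/mean = 1.18/2320 = 0.000509.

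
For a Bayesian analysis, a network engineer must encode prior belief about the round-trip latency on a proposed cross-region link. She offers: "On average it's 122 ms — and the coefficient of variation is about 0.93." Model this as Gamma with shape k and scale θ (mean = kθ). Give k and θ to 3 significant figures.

k ≈ 1.16, θ ≈ 106

For Gamma(k, scale θ): mean = kθ, variance = kθ², so CV = 1/√k.
CV = 0.93, hence k = 1/CV² = 1.16.
Then θ = mean/k = 122/1.16 = 106.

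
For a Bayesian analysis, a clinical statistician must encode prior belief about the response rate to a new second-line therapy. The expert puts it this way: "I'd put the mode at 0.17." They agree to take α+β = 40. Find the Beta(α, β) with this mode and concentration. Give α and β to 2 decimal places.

α = 7.46, β = 32.54

For α,β > 1 the Beta mode is (α−1)/(α+β−2). With α+β = 40, the mode is (α−1)/38.
Set (α−1)/38 = 0.17 → α = 1 + 0.17·38 = 7.46.
β = 40 − α = 32.54.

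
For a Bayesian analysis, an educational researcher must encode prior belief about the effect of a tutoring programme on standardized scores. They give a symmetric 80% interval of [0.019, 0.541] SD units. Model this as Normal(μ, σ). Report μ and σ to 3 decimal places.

A symmetric 80% interval runs μ ± z·σ with z = 1.282.
Half-width = 0.261, so σ = 0.261/1.282 = 0.204.
μ is the interval midpoint, 0.280.

μ = 0.280, σ = 0.204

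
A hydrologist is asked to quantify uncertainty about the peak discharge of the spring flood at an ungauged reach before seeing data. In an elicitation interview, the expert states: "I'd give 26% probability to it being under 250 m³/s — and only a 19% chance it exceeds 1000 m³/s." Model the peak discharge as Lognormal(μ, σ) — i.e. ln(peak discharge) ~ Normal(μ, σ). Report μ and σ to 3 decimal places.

μ ≈ 6.108, σ ≈ 0.911

If T ~ Lognormal(μ,σ) then ln T ~ Normal(μ,σ), so the p-quantile of ln T is μ + z_p·σ.
ln(250) = 5.521 and ln(1000) = 6.908; z_{0.26} = -0.6433, z_{0.81} = 0.8779.
σ = (6.908 − 5.521)/(0.8779 − (-0.6433)) = 0.911.
μ = 5.521 − (-0.6433)·0.911 = 6.108.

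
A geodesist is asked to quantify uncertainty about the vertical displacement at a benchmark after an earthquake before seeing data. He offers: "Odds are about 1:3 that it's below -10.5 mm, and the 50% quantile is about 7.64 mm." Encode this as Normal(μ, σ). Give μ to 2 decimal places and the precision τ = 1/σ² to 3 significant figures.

The p-quantile of Normal(μ,σ) is μ + z_p·σ, with z_{0.25} = -0.6745 and z_{0.5} = 0.
Eliminate σ: μ = (z₂·x₁ − z₁·x₂)/(z₂ − z₁) = (0·-10.5 − (-0.6745)·7.64)/0.6745 = 7.64.
Then σ = (x₂ − x₁)/(z₂ − z₁) = (7.64 − -10.5)/0.6745 = 26.89.
Precision τ = 1/σ² = 1/26.89² = 0.00138.

μ = 7.64, τ = 0.00138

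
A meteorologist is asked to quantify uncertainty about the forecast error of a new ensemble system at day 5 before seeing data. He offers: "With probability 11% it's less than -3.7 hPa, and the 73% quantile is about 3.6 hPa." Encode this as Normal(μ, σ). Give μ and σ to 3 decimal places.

μ = 1.168, σ = 3.969

The p-quantile of Normal(μ,σ) is μ + z_p·σ, with z_{0.11} = -1.227 and z_{0.73} = 0.6128.
Eliminate σ: μ = (z₂·x₁ − z₁·x₂)/(z₂ − z₁) = (0.6128·-3.7 − (-1.227)·3.6)/1.839 = 1.168.
Then σ = (x₂ − x₁)/(z₂ − z₁) = (3.6 − -3.7)/1.839 = 3.969.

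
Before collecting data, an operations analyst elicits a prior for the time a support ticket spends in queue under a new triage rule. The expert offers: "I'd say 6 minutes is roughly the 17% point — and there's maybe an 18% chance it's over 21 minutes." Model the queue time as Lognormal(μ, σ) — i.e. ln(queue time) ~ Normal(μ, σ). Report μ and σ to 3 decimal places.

μ ≈ 2.431, σ ≈ 0.670

If T ~ Lognormal(μ,σ) then ln T ~ Normal(μ,σ), so the p-quantile of ln T is μ + z_p·σ.
ln(6) = 1.792 and ln(21) = 3.045; z_{0.17} = -0.9542, z_{0.82} = 0.9154.
σ = (3.045 − 1.792)/(0.9154 − (-0.9542)) = 0.670.
μ = 1.792 − (-0.9542)·0.670 = 2.431.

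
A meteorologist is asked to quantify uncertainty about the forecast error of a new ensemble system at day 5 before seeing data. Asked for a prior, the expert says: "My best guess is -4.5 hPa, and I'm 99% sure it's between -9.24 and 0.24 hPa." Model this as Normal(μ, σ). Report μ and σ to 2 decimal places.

μ = -4.50, σ = 1.84

A symmetric 99% interval runs μ ± z·σ with z = 2.576.
Half-width = 4.74, so σ = 4.74/2.576 = 1.84.
μ is the stated best guess, -4.50.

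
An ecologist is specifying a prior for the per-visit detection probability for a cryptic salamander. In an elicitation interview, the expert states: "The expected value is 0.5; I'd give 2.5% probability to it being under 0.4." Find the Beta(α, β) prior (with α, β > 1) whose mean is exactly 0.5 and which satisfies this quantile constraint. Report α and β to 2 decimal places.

α ≈ 47.30, β ≈ 47.30

With mean 0.5 fixed, write α = 0.5s, β = 0.5s where s = α+β.
Need P(θ < 0.4) = 0.025 under Beta(0.5s, 0.5s). Normal approximation: (q−m)/√(m(1−m)/s) ≈ z_{0.025} = -1.96, so s ≈ 0.5·0.5·(-1.96)²/(0.4−0.5)² = 96.0.
At s = 96.0: P(θ<0.4) ≈ 0.024. Adjusting to match 0.025 gives s ≈ 94.60.
So α = 0.5·94.60 ≈ 47.30, β = 0.5·94.60 ≈ 47.30.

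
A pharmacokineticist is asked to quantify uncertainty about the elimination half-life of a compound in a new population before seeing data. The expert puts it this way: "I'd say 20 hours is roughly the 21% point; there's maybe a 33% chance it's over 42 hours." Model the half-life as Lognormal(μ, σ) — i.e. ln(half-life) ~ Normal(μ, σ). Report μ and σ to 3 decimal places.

μ ≈ 3.476, σ ≈ 0.595

If T ~ Lognormal(μ,σ) then ln T ~ Normal(μ,σ), so the p-quantile of ln T is μ + z_p·σ.
ln(20) = 2.996 and ln(42) = 3.738; z_{0.21} = -0.8064, z_{0.67} = 0.4399.
σ = (3.738 − 2.996)/(0.4399 − (-0.8064)) = 0.595.
μ = 2.996 − (-0.8064)·0.595 = 3.476.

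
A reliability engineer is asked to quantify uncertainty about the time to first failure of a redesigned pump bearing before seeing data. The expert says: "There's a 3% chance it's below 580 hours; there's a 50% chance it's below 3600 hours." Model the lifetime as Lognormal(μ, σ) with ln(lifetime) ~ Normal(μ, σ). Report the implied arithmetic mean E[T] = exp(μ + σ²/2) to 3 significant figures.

E[T] ≈ 5770 hours

If T ~ Lognormal(μ,σ) then ln T ~ Normal(μ,σ), so the p-quantile of ln T is μ + z_p·σ.
ln(580) = 6.363 and ln(3600) = 8.189; z_{0.03} = -1.881, z_{0.5} = 0.
σ = (8.189 − 6.363)/(0 − (-1.881)) = 0.971.
μ = 6.363 − (-1.881)·0.971 = 8.189.
E[T] = exp(μ + σ²/2) = exp(8.189 + 0.4711) = 5770 hours.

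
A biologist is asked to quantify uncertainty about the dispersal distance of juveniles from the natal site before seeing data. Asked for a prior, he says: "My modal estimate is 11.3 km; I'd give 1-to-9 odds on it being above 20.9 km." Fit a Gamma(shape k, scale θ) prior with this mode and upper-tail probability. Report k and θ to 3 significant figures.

k ≈ 6.05, θ ≈ 2.24

Gamma(k,θ) with k>1 has mode (k−1)θ, so θ = 11.3/(k−1).
Need P(X < 20.9) = 0.9 with θ tied to k this way. Start at k = 2, θ = 11.3: P(X<20.9) ≈ 0.552.
Too low — raise k to concentrate. Iterating converges to k ≈ 6.05.
Then θ = 11.3/(6.05−1) ≈ 2.24.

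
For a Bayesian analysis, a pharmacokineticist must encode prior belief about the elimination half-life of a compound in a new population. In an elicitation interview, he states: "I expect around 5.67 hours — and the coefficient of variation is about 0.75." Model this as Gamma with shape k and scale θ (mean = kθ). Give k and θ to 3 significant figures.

k ≈ 1.78, θ ≈ 3.19

For Gamma(k, scale θ): mean = kθ, variance = kθ², so CV = 1/√k.
CV = 0.75, hence k = 1/CV² = 1.78.
Then θ = mean/k = 5.67/1.78 = 3.19.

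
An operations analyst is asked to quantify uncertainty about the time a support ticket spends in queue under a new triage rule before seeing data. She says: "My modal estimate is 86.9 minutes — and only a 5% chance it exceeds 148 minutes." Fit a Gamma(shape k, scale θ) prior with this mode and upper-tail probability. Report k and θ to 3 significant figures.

Gamma(k,θ) with k>1 has mode (k−1)θ, so θ = 86.9/(k−1).
Need P(X < 148) = 0.95 with θ tied to k this way. Start at k = 2, θ = 86.9: P(X<148) ≈ 0.508.
Too low — raise k to concentrate. Iterating converges to k ≈ 10.8.
Then θ = 86.9/(10.8−1) ≈ 8.82.

k ≈ 10.8, θ ≈ 8.82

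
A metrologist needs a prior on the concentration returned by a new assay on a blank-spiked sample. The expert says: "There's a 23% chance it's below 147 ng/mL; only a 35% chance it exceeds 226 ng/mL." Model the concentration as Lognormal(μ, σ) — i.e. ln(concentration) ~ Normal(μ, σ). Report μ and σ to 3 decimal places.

If T ~ Lognormal(μ,σ) then ln T ~ Normal(μ,σ), so the p-quantile of ln T is μ + z_p·σ.
ln(147) = 4.99 and ln(226) = 5.421; z_{0.23} = -0.7388, z_{0.65} = 0.3853.
σ = (5.421 − 4.99)/(0.3853 − (-0.7388)) = 0.383.
μ = 4.99 − (-0.7388)·0.383 = 5.273.

μ ≈ 5.273, σ ≈ 0.383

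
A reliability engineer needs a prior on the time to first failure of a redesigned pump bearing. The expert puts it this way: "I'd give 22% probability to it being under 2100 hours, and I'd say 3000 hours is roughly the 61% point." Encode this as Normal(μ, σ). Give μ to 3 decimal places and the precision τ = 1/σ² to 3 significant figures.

μ = 2760.928, τ = 1.37e-06

The p-quantile of Normal(μ,σ) is μ + z_p·σ, with z_{0.22} = -0.7722 and z_{0.61} = 0.2793.
Eliminate σ: μ = (z₂·x₁ − z₁·x₂)/(z₂ − z₁) = (0.2793·2100 − (-0.7722)·3000)/1.052 = 2760.928.
Then σ = (x₂ − x₁)/(z₂ − z₁) = (3000 − 2100)/1.052 = 855.910.
Precision τ = 1/σ² = 1/855.9² = 1.37e-06.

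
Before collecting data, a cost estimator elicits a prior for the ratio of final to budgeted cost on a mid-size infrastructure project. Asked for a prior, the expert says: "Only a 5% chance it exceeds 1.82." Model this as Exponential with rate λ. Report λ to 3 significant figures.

P(T > 1.82) = e^(−λ·1.82) = 0.05, so λ = −ln(0.05)/1.82 = 1.65.

λ ≈ 1.65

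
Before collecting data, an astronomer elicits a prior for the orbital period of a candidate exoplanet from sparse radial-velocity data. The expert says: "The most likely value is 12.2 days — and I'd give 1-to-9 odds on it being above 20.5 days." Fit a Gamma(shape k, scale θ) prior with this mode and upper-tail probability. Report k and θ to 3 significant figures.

k ≈ 8.02, θ ≈ 1.74

Gamma(k,θ) with k>1 has mode (k−1)θ, so θ = 12.2/(k−1).
Need P(X < 20.5) = 0.9 with θ tied to k this way. Start at k = 2, θ = 12.2: P(X<20.5) ≈ 0.501.
Too low — raise k to concentrate. Iterating converges to k ≈ 8.02.
Then θ = 12.2/(8.02−1) ≈ 1.74.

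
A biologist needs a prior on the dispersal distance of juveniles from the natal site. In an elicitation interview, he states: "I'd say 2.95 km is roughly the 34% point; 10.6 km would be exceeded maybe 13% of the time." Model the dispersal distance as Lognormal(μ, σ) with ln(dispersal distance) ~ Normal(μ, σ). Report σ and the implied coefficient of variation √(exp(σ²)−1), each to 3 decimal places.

If T ~ Lognormal(μ,σ) then ln T ~ Normal(μ,σ), so the p-quantile of ln T is μ + z_p·σ.
ln(2.95) = 1.082 and ln(10.6) = 2.361; z_{0.34} = -0.4125, z_{0.87} = 1.126.
σ = (2.361 − 1.082)/(1.126 − (-0.4125)) = 0.831.
μ = 1.082 − (-0.4125)·0.831 = 1.425.
CV = √(exp(σ²)−1) = √(exp(0.6908)−1) = 0.998.

σ ≈ 0.831, CV ≈ 0.998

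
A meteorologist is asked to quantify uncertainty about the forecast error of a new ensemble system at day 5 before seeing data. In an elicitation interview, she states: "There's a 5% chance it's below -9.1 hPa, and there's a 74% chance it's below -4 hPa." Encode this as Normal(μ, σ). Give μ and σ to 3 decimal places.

The p-quantile of Normal(μ,σ) is μ + z_p·σ, with z_{0.05} = -1.645 and z_{0.74} = 0.6433.
Eliminate σ: μ = (z₂·x₁ − z₁·x₂)/(z₂ − z₁) = (0.6433·-9.1 − (-1.645)·-4)/2.288 = -5.434.
Then σ = (x₂ − x₁)/(z₂ − z₁) = (-4 − -9.1)/2.288 = 2.229.

μ = -5.434, σ = 2.229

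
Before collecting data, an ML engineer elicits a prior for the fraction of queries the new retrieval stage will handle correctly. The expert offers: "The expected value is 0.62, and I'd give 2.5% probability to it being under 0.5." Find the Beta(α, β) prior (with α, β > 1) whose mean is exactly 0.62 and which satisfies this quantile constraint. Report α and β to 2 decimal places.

With mean 0.62 fixed, write α = 0.62s, β = 0.38s where s = α+β.
Need P(θ < 0.5) = 0.025 under Beta(0.62s, 0.38s). Normal approximation: (q−m)/√(m(1−m)/s) ≈ z_{0.025} = -1.96, so s ≈ 0.62·0.38·(-1.96)²/(0.5−0.62)² = 62.9.
At s = 62.9: P(θ<0.5) ≈ 0.027. Adjusting to match 0.025 gives s ≈ 65.18.
So α = 0.62·65.18 ≈ 40.41, β = 0.38·65.18 ≈ 24.77.

α ≈ 40.41, β ≈ 24.77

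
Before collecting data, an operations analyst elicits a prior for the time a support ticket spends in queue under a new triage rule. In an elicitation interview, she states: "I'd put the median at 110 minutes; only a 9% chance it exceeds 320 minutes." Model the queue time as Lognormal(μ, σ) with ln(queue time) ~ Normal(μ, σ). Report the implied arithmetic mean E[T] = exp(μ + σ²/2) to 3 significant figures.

If T ~ Lognormal(μ,σ) then ln T ~ Normal(μ,σ), so the p-quantile of ln T is μ + z_p·σ.
ln(110) = 4.7 and ln(320) = 5.768; z_{0.5} = 0, z_{0.91} = 1.341.
σ = (5.768 − 4.7)/(1.341 − (0)) = 0.796.
μ = 4.7 − (0)·0.796 = 4.700.
E[T] = exp(μ + σ²/2) = exp(4.700 + 0.3172) = 151 minutes.

E[T] ≈ 151 minutes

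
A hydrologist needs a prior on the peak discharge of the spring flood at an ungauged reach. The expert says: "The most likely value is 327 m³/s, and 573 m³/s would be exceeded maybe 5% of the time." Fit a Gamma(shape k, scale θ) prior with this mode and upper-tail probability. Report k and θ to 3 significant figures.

Gamma(k,θ) with k>1 has mode (k−1)θ, so θ = 327/(k−1).
Need P(X < 573) = 0.95 with θ tied to k this way. Start at k = 2, θ = 327: P(X<573) ≈ 0.523.
Too low — raise k to concentrate. Iterating converges to k ≈ 9.87.
Then θ = 327/(9.87−1) ≈ 36.9.

k ≈ 9.87, θ ≈ 36.9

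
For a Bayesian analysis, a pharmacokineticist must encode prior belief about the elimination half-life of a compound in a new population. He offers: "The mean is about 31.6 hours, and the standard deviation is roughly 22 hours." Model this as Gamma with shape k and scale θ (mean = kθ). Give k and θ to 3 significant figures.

k ≈ 2.06, θ ≈ 15.3

For Gamma(k, scale θ): mean = kθ, variance = kθ², so CV = 1/√k.
CV = SD/mean = 22/31.6 = 0.6962, hence k = 1/CV² = 2.06.
Then θ = mean/k = 31.6/2.06 = 15.3.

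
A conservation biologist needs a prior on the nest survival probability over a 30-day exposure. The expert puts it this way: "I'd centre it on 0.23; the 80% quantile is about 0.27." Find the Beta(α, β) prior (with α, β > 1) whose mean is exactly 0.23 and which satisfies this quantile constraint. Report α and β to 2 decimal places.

α ≈ 17.33, β ≈ 58.02

With mean 0.23 fixed, write α = 0.23s, β = 0.77s where s = α+β.
Need P(θ < 0.27) = 0.8 under Beta(0.23s, 0.77s). Normal approximation: (q−m)/√(m(1−m)/s) ≈ z_{0.8} = 0.842, so s ≈ 0.23·0.77·(0.842)²/(0.27−0.23)² = 78.4.
At s = 78.4: P(θ<0.27) ≈ 0.804. Adjusting to match 0.8 gives s ≈ 75.35.
So α = 0.23·75.35 ≈ 17.33, β = 0.77·75.35 ≈ 58.02.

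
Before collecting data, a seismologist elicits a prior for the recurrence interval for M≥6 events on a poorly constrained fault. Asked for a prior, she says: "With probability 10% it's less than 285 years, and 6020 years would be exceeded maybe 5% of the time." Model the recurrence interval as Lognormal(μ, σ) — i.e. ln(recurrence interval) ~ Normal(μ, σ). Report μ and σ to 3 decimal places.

If T ~ Lognormal(μ,σ) then ln T ~ Normal(μ,σ), so the p-quantile of ln T is μ + z_p·σ.
ln(285) = 5.652 and ln(6020) = 8.703; z_{0.1} = -1.282, z_{0.95} = 1.645.
σ = (8.703 − 5.652)/(1.645 − (-1.282)) = 1.042.
μ = 5.652 − (-1.282)·1.042 = 6.988.

μ ≈ 6.988, σ ≈ 1.042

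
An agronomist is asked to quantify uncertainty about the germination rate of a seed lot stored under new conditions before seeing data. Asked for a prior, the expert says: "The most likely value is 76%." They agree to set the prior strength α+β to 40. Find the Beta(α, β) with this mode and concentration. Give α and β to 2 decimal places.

α = 29.88, β = 10.12

For α,β > 1 the Beta mode is (α−1)/(α+β−2). With α+β = 40, the mode is (α−1)/38.
Set (α−1)/38 = 0.76 → α = 1 + 0.76·38 = 29.88.
β = 40 − α = 10.12.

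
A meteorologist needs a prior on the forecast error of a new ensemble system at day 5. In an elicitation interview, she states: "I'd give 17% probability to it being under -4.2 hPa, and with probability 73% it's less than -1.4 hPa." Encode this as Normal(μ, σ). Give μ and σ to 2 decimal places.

μ = -2.50, σ = 1.79

For Normal(μ,σ), the p-quantile is μ + z_p·σ. Here z_{0.17} = -0.9542, z_{0.73} = 0.6128.
So -4.2 = μ − 0.9542σ and -1.4 = μ + 0.6128σ.
Subtracting: σ = (-1.4 − -4.2)/(0.6128 − (-0.9542)) = 1.79.
Then μ = -4.2 − (-0.9542)·1.79 = -2.50.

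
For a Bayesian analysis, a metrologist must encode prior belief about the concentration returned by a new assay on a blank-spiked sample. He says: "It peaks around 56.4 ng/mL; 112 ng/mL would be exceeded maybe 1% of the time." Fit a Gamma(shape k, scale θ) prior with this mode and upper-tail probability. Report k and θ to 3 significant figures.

Gamma(k,θ) with k>1 has mode (k−1)θ, so θ = 56.4/(k−1).
Need P(X < 112) = 0.99 with θ tied to k this way. Start at k = 2, θ = 56.4: P(X<112) ≈ 0.590.
Too low — raise k to concentrate. Iterating converges to k ≈ 11.5.
Then θ = 56.4/(11.5−1) ≈ 5.4.

k ≈ 11.5, θ ≈ 5.4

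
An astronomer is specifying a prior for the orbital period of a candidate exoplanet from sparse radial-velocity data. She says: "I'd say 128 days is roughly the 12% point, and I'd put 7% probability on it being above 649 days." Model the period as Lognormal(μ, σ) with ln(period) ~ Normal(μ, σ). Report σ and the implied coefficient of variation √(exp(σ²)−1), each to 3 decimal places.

If T ~ Lognormal(μ,σ) then ln T ~ Normal(μ,σ), so the p-quantile of ln T is μ + z_p·σ.
ln(128) = 4.852 and ln(649) = 6.475; z_{0.12} = -1.175, z_{0.93} = 1.476.
σ = (6.475 − 4.852)/(1.476 − (-1.175)) = 0.612.
μ = 4.852 − (-1.175)·0.612 = 5.572.
CV = √(exp(σ²)−1) = √(exp(0.3751)−1) = 0.675.

σ ≈ 0.612, CV ≈ 0.675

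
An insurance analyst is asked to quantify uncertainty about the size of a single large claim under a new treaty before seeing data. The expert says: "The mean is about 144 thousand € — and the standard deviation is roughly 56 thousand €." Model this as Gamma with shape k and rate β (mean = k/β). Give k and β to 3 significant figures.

For Gamma(k, rate β): mean = k/β, variance = k/β², so CV = 1/√k.
CV = SD/mean = 56/144 = 0.3889, hence k = 1/CV² = 6.61.
Then β = k/mean = 6.61/144 = 0.0459.

k ≈ 6.61, β ≈ 0.0459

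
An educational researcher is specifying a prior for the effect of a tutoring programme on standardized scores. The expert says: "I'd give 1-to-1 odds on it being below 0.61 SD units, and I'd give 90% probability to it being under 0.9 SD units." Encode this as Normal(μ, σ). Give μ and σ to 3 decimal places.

μ = 0.610, σ = 0.226

The p-quantile of Normal(μ,σ) is μ + z_p·σ, with z_{0.5} = 0 and z_{0.9} = 1.282.
Eliminate σ: μ = (z₂·x₁ − z₁·x₂)/(z₂ − z₁) = (1.282·0.61 − (0)·0.9)/1.282 = 0.610.
Then σ = (x₂ − x₁)/(z₂ − z₁) = (0.9 − 0.61)/1.282 = 0.226.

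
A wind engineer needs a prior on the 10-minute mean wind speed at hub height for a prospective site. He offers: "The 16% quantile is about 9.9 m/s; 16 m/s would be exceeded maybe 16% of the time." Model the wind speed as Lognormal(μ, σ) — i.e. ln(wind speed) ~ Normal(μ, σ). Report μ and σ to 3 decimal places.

μ ≈ 2.533, σ ≈ 0.241

If T ~ Lognormal(μ,σ) then ln T ~ Normal(μ,σ), so the p-quantile of ln T is μ + z_p·σ.
ln(9.9) = 2.293 and ln(16) = 2.773; z_{0.16} = -0.9945, z_{0.84} = 0.9945.
σ = (2.773 − 2.293)/(0.9945 − (-0.9945)) = 0.241.
μ = 2.293 − (-0.9945)·0.241 = 2.533.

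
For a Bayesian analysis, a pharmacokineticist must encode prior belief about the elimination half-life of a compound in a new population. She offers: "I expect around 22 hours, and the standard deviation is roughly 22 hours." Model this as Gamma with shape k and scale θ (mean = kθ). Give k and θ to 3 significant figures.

For Gamma(k, scale θ): mean = kθ, variance = kθ², so CV = 1/√k.
CV = SD/mean = 22/22 = 1, hence k = 1/CV² = 1.
Then θ = mean/k = 22/1 = 22.

k ≈ 1, θ ≈ 22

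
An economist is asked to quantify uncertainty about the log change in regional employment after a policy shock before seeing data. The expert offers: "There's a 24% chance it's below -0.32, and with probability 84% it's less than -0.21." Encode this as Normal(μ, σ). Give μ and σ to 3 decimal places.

For Normal(μ,σ), the p-quantile is μ + z_p·σ. Here z_{0.24} = -0.7063, z_{0.84} = 0.9945.
So -0.32 = μ − 0.7063σ and -0.21 = μ + 0.9945σ.
Subtracting: σ = (-0.21 − -0.32)/(0.9945 − (-0.7063)) = 0.065.
Then μ = -0.32 − (-0.7063)·0.065 = -0.274.

μ = -0.274, σ = 0.065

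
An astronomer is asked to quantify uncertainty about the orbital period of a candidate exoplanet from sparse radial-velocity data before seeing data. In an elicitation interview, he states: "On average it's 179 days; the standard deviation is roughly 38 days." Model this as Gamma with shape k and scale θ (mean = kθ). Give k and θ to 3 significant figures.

For Gamma(k, scale θ): mean = kθ, variance = kθ², so CV = 1/√k.
CV = SD/mean = 38/179 = 0.2123, hence k = 1/CV² = 22.2.
Then θ = mean/k = 179/22.2 = 8.07.

k ≈ 22.2, θ ≈ 8.07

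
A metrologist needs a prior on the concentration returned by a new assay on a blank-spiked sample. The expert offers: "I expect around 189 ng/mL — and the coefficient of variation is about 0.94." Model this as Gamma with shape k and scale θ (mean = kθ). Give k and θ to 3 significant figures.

k ≈ 1.13, θ ≈ 167

For Gamma(k, scale θ): mean = kθ, variance = kθ², so CV = 1/√k.
CV = 0.94, hence k = 1/CV² = 1.13.
Then θ = mean/k = 189/1.13 = 167.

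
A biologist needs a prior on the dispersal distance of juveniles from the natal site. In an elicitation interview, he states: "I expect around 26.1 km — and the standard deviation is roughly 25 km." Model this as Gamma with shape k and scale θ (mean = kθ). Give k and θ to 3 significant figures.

For Gamma(k, scale θ): mean = kθ, variance = kθ², so CV = 1/√k.
CV = SD/mean = 25/26.1 = 0.9579, hence k = 1/CV² = 1.09.
Then θ = mean/k = 26.1/1.09 = 23.9.

k ≈ 1.09, θ ≈ 23.9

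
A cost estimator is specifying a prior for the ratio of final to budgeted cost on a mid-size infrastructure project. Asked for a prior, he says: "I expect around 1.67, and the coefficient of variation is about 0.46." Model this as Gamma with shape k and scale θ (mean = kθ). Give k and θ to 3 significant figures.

k ≈ 4.73, θ ≈ 0.353

For Gamma(k, scale θ): mean = kθ, variance = kθ², so CV = 1/√k.
CV = 0.46, hence k = 1/CV² = 4.73.
Then θ = mean/k = 1.67/4.73 = 0.353.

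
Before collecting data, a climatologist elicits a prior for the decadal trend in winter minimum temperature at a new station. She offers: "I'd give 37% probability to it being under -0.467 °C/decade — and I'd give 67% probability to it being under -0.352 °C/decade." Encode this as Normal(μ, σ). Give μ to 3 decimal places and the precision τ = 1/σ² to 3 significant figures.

μ = -0.418, τ = 45

For Normal(μ,σ), the p-quantile is μ + z_p·σ. Here z_{0.37} = -0.3319, z_{0.67} = 0.4399.
So -0.467 = μ − 0.3319σ and -0.352 = μ + 0.4399σ.
Subtracting: σ = (-0.352 − -0.467)/(0.4399 − (-0.3319)) = 0.149.
Then μ = -0.467 − (-0.3319)·0.149 = -0.418.
Precision τ = 1/σ² = 1/0.149² = 45.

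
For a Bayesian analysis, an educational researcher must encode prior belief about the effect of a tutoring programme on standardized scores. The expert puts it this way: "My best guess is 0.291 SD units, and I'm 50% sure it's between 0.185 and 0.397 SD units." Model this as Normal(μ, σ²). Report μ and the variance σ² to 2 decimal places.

μ = 0.29, σ² = 0.02

A symmetric 50% interval runs μ ± z·σ with z = 0.6745.
Half-width = 0.106, so σ = 0.106/0.6745 = 0.157 and σ² = 0.02.
μ is the stated best guess, 0.29.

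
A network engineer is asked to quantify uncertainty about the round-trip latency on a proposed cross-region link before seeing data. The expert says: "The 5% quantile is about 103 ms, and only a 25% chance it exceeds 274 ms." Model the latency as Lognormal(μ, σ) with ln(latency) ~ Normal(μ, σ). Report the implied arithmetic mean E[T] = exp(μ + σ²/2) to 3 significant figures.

E[T] ≈ 225 ms

If T ~ Lognormal(μ,σ) then ln T ~ Normal(μ,σ), so the p-quantile of ln T is μ + z_p·σ.
ln(103) = 4.635 and ln(274) = 5.613; z_{0.05} = -1.645, z_{0.75} = 0.6745.
σ = (5.613 − 4.635)/(0.6745 − (-1.645)) = 0.422.
μ = 4.635 − (-1.645)·0.422 = 5.329.
E[T] = exp(μ + σ²/2) = exp(5.329 + 0.0890) = 225 ms.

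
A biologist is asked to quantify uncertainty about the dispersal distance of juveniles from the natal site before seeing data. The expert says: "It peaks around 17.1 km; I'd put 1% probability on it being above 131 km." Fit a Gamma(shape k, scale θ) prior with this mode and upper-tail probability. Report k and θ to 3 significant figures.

Gamma(k,θ) with k>1 has mode (k−1)θ, so θ = 17.1/(k−1).
Need P(X < 131) = 0.99 with θ tied to k this way. Start at k = 2, θ = 17.1: P(X<131) ≈ 0.996.
Too high — lower k to spread out. Iterating converges to k ≈ 1.82.
Then θ = 17.1/(1.82−1) ≈ 20.8.

k ≈ 1.82, θ ≈ 20.8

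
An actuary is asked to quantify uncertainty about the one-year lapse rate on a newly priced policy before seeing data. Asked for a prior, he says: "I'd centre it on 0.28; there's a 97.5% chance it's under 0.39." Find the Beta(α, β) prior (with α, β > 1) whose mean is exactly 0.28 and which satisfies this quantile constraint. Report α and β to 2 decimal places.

α ≈ 19.58, β ≈ 50.35

With mean 0.28 fixed, write α = 0.28s, β = 0.72s where s = α+β.
Need P(θ < 0.39) = 0.975 under Beta(0.28s, 0.72s). Normal approximation: (q−m)/√(m(1−m)/s) ≈ z_{0.975} = 1.96, so s ≈ 0.28·0.72·(1.96)²/(0.39−0.28)² = 64.0.
At s = 64.0: P(θ<0.39) ≈ 0.970. Adjusting to match 0.975 gives s ≈ 69.93.
So α = 0.28·69.93 ≈ 19.58, β = 0.72·69.93 ≈ 50.35.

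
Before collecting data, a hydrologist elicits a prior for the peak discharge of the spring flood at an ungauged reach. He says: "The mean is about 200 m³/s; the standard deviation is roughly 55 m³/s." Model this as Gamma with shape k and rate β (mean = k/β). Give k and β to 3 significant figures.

k ≈ 13.2, β ≈ 0.0661

For Gamma(k, rate β): mean = k/β, variance = k/β², so CV = 1/√k.
CV = SD/mean = 55/200 = 0.275, hence k = 1/CV² = 13.2.
Then β = k/mean = 13.2/200 = 0.0661.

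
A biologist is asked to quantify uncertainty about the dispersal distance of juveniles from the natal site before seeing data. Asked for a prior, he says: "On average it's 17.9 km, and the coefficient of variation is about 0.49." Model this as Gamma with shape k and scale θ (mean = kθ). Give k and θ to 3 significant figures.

For Gamma(k, scale θ): mean = kθ, variance = kθ², so CV = 1/√k.
CV = 0.49, hence k = 1/CV² = 4.16.
Then θ = mean/k = 17.9/4.16 = 4.3.

k ≈ 4.16, θ ≈ 4.3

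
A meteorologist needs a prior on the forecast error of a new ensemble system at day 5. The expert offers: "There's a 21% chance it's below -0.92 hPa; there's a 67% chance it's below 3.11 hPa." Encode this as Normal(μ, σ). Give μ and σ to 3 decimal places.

The p-quantile of Normal(μ,σ) is μ + z_p·σ, with z_{0.21} = -0.8064 and z_{0.67} = 0.4399.
Eliminate σ: μ = (z₂·x₁ − z₁·x₂)/(z₂ − z₁) = (0.4399·-0.92 − (-0.8064)·3.11)/1.246 = 1.688.
Then σ = (x₂ − x₁)/(z₂ − z₁) = (3.11 − -0.92)/1.246 = 3.233.

μ = 1.688, σ = 3.233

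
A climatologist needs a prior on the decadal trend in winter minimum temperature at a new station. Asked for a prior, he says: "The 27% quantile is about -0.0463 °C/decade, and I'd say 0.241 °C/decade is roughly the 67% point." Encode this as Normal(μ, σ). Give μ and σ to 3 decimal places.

μ = 0.121, σ = 0.273

For Normal(μ,σ), the p-quantile is μ + z_p·σ. Here z_{0.27} = -0.6128, z_{0.67} = 0.4399.
So -0.0463 = μ − 0.6128σ and 0.241 = μ + 0.4399σ.
Subtracting: σ = (0.241 − -0.0463)/(0.4399 − (-0.6128)) = 0.273.
Then μ = -0.0463 − (-0.6128)·0.273 = 0.121.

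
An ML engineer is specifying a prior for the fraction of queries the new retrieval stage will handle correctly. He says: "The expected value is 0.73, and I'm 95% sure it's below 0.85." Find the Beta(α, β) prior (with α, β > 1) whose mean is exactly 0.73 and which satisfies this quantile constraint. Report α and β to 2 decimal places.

α ≈ 22.73, β ≈ 8.41

With mean 0.73 fixed, write α = 0.73s, β = 0.27s where s = α+β.
Need P(θ < 0.85) = 0.95 under Beta(0.73s, 0.27s). Normal approximation: (q−m)/√(m(1−m)/s) ≈ z_{0.95} = 1.64, so s ≈ 0.73·0.27·(1.64)²/(0.85−0.73)² = 37.0.
At s = 37.0: P(θ<0.85) ≈ 0.965. Adjusting to match 0.95 gives s ≈ 31.14.
So α = 0.73·31.14 ≈ 22.73, β = 0.27·31.14 ≈ 8.41.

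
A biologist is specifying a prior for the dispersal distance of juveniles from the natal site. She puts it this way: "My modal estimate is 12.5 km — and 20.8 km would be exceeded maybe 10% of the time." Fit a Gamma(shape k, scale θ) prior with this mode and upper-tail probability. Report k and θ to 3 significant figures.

k ≈ 8.28, θ ≈ 1.72

Gamma(k,θ) with k>1 has mode (k−1)θ, so θ = 12.5/(k−1).
Need P(X < 20.8) = 0.9 with θ tied to k this way. Start at k = 2, θ = 12.5: P(X<20.8) ≈ 0.495.
Too low — raise k to concentrate. Iterating converges to k ≈ 8.28.
Then θ = 12.5/(8.28−1) ≈ 1.72.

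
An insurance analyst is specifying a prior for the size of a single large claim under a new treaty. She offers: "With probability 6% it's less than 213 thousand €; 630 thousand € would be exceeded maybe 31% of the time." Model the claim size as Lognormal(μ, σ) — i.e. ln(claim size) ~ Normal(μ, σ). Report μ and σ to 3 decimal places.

μ ≈ 6.184, σ ≈ 0.529

If T ~ Lognormal(μ,σ) then ln T ~ Normal(μ,σ), so the p-quantile of ln T is μ + z_p·σ.
ln(213) = 5.361 and ln(630) = 6.446; z_{0.06} = -1.555, z_{0.69} = 0.4959.
σ = (6.446 − 5.361)/(0.4959 − (-1.555)) = 0.529.
μ = 5.361 − (-1.555)·0.529 = 6.184.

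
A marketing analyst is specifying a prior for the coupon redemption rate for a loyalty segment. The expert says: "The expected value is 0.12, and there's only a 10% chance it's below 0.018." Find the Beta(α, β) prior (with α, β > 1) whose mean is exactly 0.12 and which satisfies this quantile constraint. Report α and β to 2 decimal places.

With mean 0.12 fixed, write α = 0.12s, β = 0.88s where s = α+β.
Need P(θ < 0.018) = 0.1 under Beta(0.12s, 0.88s). Normal approximation: (q−m)/√(m(1−m)/s) ≈ z_{0.1} = -1.28, so s ≈ 0.12·0.88·(-1.28)²/(0.018−0.12)² = 16.7.
At s = 16.7: P(θ<0.018) ≈ 0.032. Adjusting to match 0.1 gives s ≈ 9.60.
So α = 0.12·9.60 ≈ 1.15, β = 0.88·9.60 ≈ 8.45.

α ≈ 1.15, β ≈ 8.45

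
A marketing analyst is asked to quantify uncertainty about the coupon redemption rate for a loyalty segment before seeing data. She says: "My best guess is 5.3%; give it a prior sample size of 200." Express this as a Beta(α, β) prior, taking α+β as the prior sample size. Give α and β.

α = 10.6, β = 189.4

Under the effective-sample-size interpretation, Beta(α, β) has prior mean α/(α+β) and prior sample size α+β.
So α+β = 200 and α/(α+β) = 0.053, giving α = 0.053·200 = 10.6 and β = 200 − 10.6 = 189.4.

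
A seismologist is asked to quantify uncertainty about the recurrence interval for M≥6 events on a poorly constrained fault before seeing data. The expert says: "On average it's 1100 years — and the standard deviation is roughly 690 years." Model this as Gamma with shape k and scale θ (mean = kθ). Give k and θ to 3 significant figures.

k ≈ 2.54, θ ≈ 433

For Gamma(k, scale θ): mean = kθ, variance = kθ², so CV = 1/√k.
CV = SD/mean = 690/1100 = 0.6273, hence k = 1/CV² = 2.54.
Then θ = mean/k = 1100/2.54 = 433.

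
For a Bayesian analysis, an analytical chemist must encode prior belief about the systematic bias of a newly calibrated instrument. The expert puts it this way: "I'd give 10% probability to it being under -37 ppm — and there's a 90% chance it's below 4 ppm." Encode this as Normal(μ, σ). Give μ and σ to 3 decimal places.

The p-quantile of Normal(μ,σ) is μ + z_p·σ, with z_{0.1} = -1.282 and z_{0.9} = 1.282.
Eliminate σ: μ = (z₂·x₁ − z₁·x₂)/(z₂ − z₁) = (1.282·-37 − (-1.282)·4)/2.563 = -16.500.
Then σ = (x₂ − x₁)/(z₂ − z₁) = (4 − -37)/2.563 = 15.996.

μ = -16.500, σ = 15.996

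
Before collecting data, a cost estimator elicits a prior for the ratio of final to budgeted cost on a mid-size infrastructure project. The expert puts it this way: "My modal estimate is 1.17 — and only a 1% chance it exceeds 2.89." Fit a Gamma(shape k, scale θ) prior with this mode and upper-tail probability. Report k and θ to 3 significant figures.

k ≈ 6.76, θ ≈ 0.203

Gamma(k,θ) with k>1 has mode (k−1)θ, so θ = 1.17/(k−1).
Need P(X < 2.89) = 0.99 with θ tied to k this way. Start at k = 2, θ = 1.17: P(X<2.89) ≈ 0.707.
Too low — raise k to concentrate. Iterating converges to k ≈ 6.76.
Then θ = 1.17/(6.76−1) ≈ 0.203.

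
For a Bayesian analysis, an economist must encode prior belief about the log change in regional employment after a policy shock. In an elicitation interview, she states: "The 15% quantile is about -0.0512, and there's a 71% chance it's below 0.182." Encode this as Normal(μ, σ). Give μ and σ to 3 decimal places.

The p-quantile of Normal(μ,σ) is μ + z_p·σ, with z_{0.15} = -1.036 and z_{0.71} = 0.5534.
Eliminate σ: μ = (z₂·x₁ − z₁·x₂)/(z₂ − z₁) = (0.5534·-0.0512 − (-1.036)·0.182)/1.59 = 0.101.
Then σ = (x₂ − x₁)/(z₂ − z₁) = (0.182 − -0.0512)/1.59 = 0.147.

μ = 0.101, σ = 0.147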